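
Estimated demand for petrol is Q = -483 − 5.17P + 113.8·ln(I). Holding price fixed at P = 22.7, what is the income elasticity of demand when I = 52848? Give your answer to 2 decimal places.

At P = 22.7, I = 52848: Q = 637.236.
Holding P constant, ∂Q/∂I = 113.8/I = 0.00215335.
η_I = (∂Q/∂I)·(I/Q) = 0.00215335 × (52848/637.236) = 0.18.

0.18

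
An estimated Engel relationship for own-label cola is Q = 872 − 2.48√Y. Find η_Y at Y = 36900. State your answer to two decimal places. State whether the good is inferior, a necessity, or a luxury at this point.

-0.60 (inferior good)

At Y = 36900: Q = 395.608.
dQ/dY = -2.48/(2√Y) = -0.00645518 at this income.
η = (dQ/dY)·(Y/Q) = -0.00645518 × (36900/395.608) = -0.60.
Since η < 0, the good is an inferior good.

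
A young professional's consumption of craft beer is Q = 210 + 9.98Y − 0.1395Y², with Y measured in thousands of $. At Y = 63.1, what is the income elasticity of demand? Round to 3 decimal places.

At Y = 63.1: Q = 284.3034.
dQ/dY = 9.98 − 0.279Y = -7.62490.
η = (dQ/dY)·(Y/Q) = -7.62490 × (63.1/284.3034) = -1.692.

-1.692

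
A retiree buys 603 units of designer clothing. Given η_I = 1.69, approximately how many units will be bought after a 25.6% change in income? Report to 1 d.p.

863.9

%ΔQ ≈ η × %ΔI = 1.69 × 25.6% = 43.264%.
New Q ≈ 603 × (1 + 0.43264) = 863.9.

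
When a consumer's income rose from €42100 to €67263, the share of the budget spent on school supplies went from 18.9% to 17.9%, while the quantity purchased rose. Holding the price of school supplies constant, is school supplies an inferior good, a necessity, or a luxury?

Quantity rises but the budget share falls as income rises, so 0 < η < 1.

necessity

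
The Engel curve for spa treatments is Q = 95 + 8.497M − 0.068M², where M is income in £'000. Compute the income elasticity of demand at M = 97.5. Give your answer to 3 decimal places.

At M = 97.5: Q = 277.0325.
dQ/dM = 8.497 − 0.136M = -4.76300.
η = (dQ/dM)·(M/Q) = -4.76300 × (97.5/277.0325) = -1.676.

-1.676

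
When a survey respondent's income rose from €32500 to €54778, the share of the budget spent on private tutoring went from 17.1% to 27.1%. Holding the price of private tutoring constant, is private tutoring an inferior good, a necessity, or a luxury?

luxury

The budget share rises as income rises, so η > 1.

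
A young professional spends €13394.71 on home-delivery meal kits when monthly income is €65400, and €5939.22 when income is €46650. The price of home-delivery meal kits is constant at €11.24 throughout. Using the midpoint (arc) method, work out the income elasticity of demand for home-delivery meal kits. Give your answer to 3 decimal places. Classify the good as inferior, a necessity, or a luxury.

2.304 (luxury)

With a constant price, Q₁ = 13394.71/11.24 = 1191.700 and Q₂ = 5939.22/11.24 = 528.400 (equivalently, work directly with expenditure since P cancels).
Midpoint %ΔQ = (5939.22 − 13394.71)/9666.97 = -0.77123; midpoint %ΔI = (46650 − 65400)/56025 = -0.33467.
η = -0.77123 / -0.33467 = 2.304.
η > 1 ⇒ luxury.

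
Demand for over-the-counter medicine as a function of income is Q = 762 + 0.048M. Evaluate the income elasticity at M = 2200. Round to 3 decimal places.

At M = 2200: Q = 867.600.
dQ/dM = 0.048.
η = (dQ/dM)·(M/Q) = 0.048 × (2200/867.600) = 0.122.

0.122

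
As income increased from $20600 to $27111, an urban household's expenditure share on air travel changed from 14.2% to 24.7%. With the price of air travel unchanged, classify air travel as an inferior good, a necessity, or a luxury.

luxury

The budget share rises as income rises, so η > 1.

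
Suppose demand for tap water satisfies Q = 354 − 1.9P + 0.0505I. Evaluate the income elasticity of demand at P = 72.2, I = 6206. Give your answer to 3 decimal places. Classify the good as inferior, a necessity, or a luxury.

At P = 72.2, I = 6206: Q = 530.223.
Holding P constant, ∂Q/∂I = 0.0505.
η_I = (∂Q/∂I)·(I/Q) = 0.0505 × (6206/530.223) = 0.591.
Since 0 < η < 1, this is a necessity.

0.591 (necessity)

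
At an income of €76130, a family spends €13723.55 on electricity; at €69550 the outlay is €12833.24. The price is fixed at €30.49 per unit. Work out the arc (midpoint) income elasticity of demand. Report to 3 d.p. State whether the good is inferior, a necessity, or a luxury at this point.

With a constant price, Q₁ = 13723.55/30.49 = 450.100 and Q₂ = 12833.24/30.49 = 420.900 (equivalently, work directly with expenditure since P cancels).
Midpoint %ΔQ = (12833.24 − 13723.55)/13278.40 = -0.06705; midpoint %ΔI = (69550 − 76130)/72840 = -0.09033.
η = -0.06705 / -0.09033 = 0.742.
0 < η < 1 ⇒ necessity.

0.742 (necessity)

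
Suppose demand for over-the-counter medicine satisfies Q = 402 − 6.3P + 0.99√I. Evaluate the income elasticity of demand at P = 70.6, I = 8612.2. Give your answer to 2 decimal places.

At P = 70.6, I = 8612.2: Q = 49.094.
Holding P constant, ∂Q/∂I = 0.99/(2√I) = 0.00533394.
η_I = (∂Q/∂I)·(I/Q) = 0.00533394 × (8612.2/49.094) = 0.94.

0.94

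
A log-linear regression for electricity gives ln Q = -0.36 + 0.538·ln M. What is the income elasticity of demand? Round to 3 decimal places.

0.538

In a log-linear demand, the coefficient on ln M is the income elasticity.
So η = 0.538.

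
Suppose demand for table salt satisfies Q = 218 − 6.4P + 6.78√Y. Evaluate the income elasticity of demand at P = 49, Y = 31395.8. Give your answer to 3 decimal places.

At P = 49, Y = 31395.8: Q = 1105.739.
Holding P constant, ∂Q/∂Y = 6.78/(2√Y) = 0.0191322.
η_Y = (∂Q/∂Y)·(Y/Q) = 0.0191322 × (31395.8/1105.739) = 0.543.

0.543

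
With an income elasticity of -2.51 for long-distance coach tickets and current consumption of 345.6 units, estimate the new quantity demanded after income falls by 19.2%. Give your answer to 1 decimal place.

%ΔQ ≈ η × %ΔI = -2.51 × (-19.2%) = 48.192%.
New Q ≈ 345.6 × (1 + 0.48192) = 512.2.

512.2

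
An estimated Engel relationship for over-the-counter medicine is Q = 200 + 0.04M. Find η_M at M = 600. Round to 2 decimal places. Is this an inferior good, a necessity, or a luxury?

At M = 600: Q = 224.000.
dQ/dM = 0.04.
η = (dQ/dM)·(M/Q) = 0.04 × (600/224.000) = 0.11.
Since 0 < η < 1, the good is a necessity.

0.11 (necessity)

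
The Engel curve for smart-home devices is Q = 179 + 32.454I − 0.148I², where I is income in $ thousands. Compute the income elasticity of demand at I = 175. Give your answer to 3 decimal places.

-2.553

At I = 175: Q = 1325.9500.
dQ/dI = 32.454 − 0.296I = -19.34600.
η = (dQ/dI)·(I/Q) = -19.34600 × (175/1325.9500) = -2.553.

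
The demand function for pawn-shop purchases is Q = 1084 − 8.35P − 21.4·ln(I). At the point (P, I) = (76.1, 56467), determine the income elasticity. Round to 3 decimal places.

-0.100

At P = 76.1, I = 56467: Q = 214.419.
Holding P constant, ∂Q/∂I = -21.4/I = -0.000378982.
η_I = (∂Q/∂I)·(I/Q) = -0.000378982 × (56467/214.419) = -0.100.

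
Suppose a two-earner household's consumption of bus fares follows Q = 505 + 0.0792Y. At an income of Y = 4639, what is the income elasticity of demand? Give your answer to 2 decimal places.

At Y = 4639: Q = 872.409.
dQ/dY = 0.0792.
η = (dQ/dY)·(Y/Q) = 0.0792 × (4639/872.409) = 0.42.

0.42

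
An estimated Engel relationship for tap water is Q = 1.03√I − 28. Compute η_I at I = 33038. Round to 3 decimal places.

At I = 33038: Q = 159.216.
dQ/dI = 1.03/(2√I) = 0.00283335 at this income.
η = (dQ/dI)·(I/Q) = 0.00283335 × (33038/159.216) = 0.588.

0.588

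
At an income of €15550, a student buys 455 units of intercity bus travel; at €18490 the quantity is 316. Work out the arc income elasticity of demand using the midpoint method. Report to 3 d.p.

-2.087

ΔQ = 316 − 455 = -139; midpoint Q̄ = (455 + 316)/2 = 385.5.
ΔI = 18490 − 15550 = 2940; midpoint Ī = (15550 + 18490)/2 = 17020.
η = (ΔQ/Q̄) ÷ (ΔI/Ī) = (-139/385.5) ÷ (2940/17020) = -2.087.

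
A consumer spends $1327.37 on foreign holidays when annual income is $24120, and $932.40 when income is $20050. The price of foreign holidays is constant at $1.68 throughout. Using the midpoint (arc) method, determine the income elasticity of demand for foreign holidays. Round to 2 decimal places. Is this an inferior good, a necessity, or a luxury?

With a constant price, Q₁ = 1327.37/1.68 = 790.101 and Q₂ = 932.40/1.68 = 555.000 (equivalently, work directly with expenditure since P cancels).
Midpoint %ΔQ = (932.40 − 1327.37)/1129.89 = -0.34957; midpoint %ΔI = (20050 − 24120)/22085 = -0.18429.
η = -0.34957 / -0.18429 = 1.90.
η > 1 ⇒ luxury.

1.90 (luxury)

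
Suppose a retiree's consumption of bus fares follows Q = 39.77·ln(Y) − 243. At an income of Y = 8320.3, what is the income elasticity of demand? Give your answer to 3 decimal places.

0.343

At Y = 8320.3: Q = 115.982.
dQ/dY = 39.77/Y = 0.00477988 at this income.
η = (dQ/dY)·(Y/Q) = 0.00477988 × (8320.3/115.982) = 0.343.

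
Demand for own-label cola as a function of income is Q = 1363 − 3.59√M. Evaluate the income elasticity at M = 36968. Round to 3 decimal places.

-0.513

At M = 36968: Q = 672.748.
dQ/dM = -3.59/(2√M) = -0.0093358 at this income.
η = (dQ/dM)·(M/Q) = -0.0093358 × (36968/672.748) = -0.513.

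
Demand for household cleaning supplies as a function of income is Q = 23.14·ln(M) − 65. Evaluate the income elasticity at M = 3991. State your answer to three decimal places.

0.182

At M = 3991: Q = 126.872.
dQ/dM = 23.14/M = 0.00579805 at this income.
η = (dQ/dM)·(M/Q) = 0.00579805 × (3991/126.872) = 0.182.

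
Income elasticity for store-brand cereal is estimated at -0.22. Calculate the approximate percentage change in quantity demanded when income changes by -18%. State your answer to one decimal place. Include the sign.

4.0%

%ΔQ ≈ η × %ΔI = -0.22 × (-18%) = 4.0%.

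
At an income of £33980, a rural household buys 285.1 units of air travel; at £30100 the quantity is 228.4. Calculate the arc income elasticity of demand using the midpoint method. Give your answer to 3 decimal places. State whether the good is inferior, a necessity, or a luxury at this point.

ΔQ = 228.4 − 285.1 = -56.7; midpoint Q̄ = (285.1 + 228.4)/2 = 256.75.
ΔI = 30100 − 33980 = -3880; midpoint Ī = (33980 + 30100)/2 = 32040.
η = (ΔQ/Q̄) ÷ (ΔI/Ī) = (-56.7/256.75) ÷ (-3880/32040) = 1.824.
η > 1 ⇒ luxury.

1.824 (luxury)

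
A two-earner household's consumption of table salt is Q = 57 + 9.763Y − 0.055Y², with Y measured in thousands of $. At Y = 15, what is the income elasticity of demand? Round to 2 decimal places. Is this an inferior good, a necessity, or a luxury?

0.64 (necessity)

At Y = 15: Q = 191.0700.
dQ/dY = 9.763 − 0.11Y = 8.11300.
η = (dQ/dY)·(Y/Q) = 8.11300 × (15/191.0700) = 0.64.
0 < η < 1 ⇒ necessity.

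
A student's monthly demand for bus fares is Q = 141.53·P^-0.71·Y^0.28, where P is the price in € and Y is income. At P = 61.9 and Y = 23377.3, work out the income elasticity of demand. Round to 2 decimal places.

For a multiplicative demand Q = A·P^α·Y^β, the income elasticity is β everywhere.
Here β = 0.28, so η = 0.28.

0.28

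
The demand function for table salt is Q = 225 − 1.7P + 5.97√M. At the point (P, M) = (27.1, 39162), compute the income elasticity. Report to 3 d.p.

0.434

At P = 27.1, M = 39162: Q = 1360.357.
Holding P constant, ∂Q/∂M = 5.97/(2√M) = 0.0150838.
η_M = (∂Q/∂M)·(M/Q) = 0.0150838 × (39162/1360.357) = 0.434.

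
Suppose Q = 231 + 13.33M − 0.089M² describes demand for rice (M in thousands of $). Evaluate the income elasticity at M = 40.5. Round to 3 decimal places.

0.397

At M = 40.5: Q = 624.8828.
dQ/dM = 13.33 − 0.178M = 6.12100.
η = (dQ/dM)·(M/Q) = 6.12100 × (40.5/624.8828) = 0.397.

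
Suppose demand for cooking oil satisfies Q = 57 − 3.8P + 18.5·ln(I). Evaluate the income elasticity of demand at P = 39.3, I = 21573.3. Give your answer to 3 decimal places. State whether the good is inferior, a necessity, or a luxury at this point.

0.200 (necessity)

At P = 39.3, I = 21573.3: Q = 92.275.
Holding P constant, ∂Q/∂I = 18.5/I = 0.000857541.
η_I = (∂Q/∂I)·(I/Q) = 0.000857541 × (21573.3/92.275) = 0.200.
Since 0 < η < 1, this is a necessity.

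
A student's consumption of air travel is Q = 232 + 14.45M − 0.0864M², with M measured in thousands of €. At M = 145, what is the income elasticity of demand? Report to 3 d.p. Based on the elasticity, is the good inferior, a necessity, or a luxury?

At M = 145: Q = 510.6900.
dQ/dM = 14.45 − 0.1728M = -10.60600.
η = (dQ/dM)·(M/Q) = -10.60600 × (145/510.6900) = -3.011.
η < 0 ⇒ inferior good.

-3.011 (inferior good)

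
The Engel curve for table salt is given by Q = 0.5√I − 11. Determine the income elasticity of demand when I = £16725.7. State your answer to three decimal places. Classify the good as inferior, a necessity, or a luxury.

At I = 16725.7: Q = 53.664.
dQ/dI = 0.5/(2√I) = 0.00193307 at this income.
η = (dQ/dI)·(I/Q) = 0.00193307 × (16725.7/53.664) = 0.602.
Since 0 < η < 1, the good is a necessity.

0.602 (necessity)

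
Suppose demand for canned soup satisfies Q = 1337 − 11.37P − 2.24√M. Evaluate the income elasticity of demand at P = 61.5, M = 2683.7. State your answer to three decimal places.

-0.111

At P = 61.5, M = 2683.7: Q = 521.703.
Holding P constant, ∂Q/∂M = -2.24/(2√M) = -0.0216198.
η_M = (∂Q/∂M)·(M/Q) = -0.0216198 × (2683.7/521.703) = -0.111.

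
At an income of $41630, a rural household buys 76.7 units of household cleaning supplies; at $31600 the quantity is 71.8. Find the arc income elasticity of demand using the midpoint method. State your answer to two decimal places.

0.24

ΔQ = 71.8 − 76.7 = -4.9; midpoint Q̄ = (76.7 + 71.8)/2 = 74.25.
ΔI = 31600 − 41630 = -10030; midpoint Ī = (41630 + 31600)/2 = 36615.
η = (ΔQ/Q̄) ÷ (ΔI/Ī) = (-4.9/74.25) ÷ (-10030/36615) = 0.24.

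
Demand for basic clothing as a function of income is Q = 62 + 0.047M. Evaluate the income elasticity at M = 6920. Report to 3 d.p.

At M = 6920: Q = 387.240.
dQ/dM = 0.047.
η = (dQ/dM)·(M/Q) = 0.047 × (6920/387.240) = 0.840.

0.840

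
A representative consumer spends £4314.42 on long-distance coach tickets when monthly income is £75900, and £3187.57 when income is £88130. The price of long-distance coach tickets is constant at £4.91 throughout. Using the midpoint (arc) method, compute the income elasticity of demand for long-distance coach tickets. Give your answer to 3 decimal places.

-2.015

With a constant price, Q₁ = 4314.42/4.91 = 878.701 and Q₂ = 3187.57/4.91 = 649.200 (equivalently, work directly with expenditure since P cancels).
Midpoint %ΔQ = (3187.57 − 4314.42)/3751.00 = -0.30041; midpoint %ΔI = (88130 − 75900)/82015 = 0.14912.
η = -0.30041 / 0.14912 = -2.015.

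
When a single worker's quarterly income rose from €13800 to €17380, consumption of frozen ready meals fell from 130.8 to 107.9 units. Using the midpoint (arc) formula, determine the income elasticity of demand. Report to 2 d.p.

ΔQ = 107.9 − 130.8 = -22.9; midpoint Q̄ = (130.8 + 107.9)/2 = 119.35.
ΔI = 17380 − 13800 = 3580; midpoint Ī = (13800 + 17380)/2 = 15590.
η = (ΔQ/Q̄) ÷ (ΔI/Ī) = (-22.9/119.35) ÷ (3580/15590) = -0.84.

-0.84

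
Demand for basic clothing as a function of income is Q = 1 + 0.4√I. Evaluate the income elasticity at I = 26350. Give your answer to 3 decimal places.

At I = 26350: Q = 65.931.
dQ/dI = 0.4/(2√I) = 0.00123208 at this income.
η = (dQ/dI)·(I/Q) = 0.00123208 × (26350/65.931) = 0.492.

0.492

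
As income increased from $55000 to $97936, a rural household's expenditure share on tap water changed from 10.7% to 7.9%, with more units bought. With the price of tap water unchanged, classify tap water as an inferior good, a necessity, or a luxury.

necessity

Quantity rises but the budget share falls as income rises, so 0 < η < 1.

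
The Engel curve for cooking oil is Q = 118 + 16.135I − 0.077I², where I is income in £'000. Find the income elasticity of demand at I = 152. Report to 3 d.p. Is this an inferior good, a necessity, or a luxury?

-1.397 (inferior good)

At I = 152: Q = 791.5120.
dQ/dI = 16.135 − 0.154I = -7.27300.
η = (dQ/dI)·(I/Q) = -7.27300 × (152/791.5120) = -1.397.
η < 0 ⇒ inferior good.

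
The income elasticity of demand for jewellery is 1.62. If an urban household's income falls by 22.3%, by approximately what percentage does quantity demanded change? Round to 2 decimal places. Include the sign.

%ΔQ ≈ η × %ΔI = 1.62 × (-22.3%) = -36.13%.

-36.13%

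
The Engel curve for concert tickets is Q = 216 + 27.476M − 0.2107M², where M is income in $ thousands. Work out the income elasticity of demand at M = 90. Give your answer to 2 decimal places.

-0.96

At M = 90: Q = 982.1700.
dQ/dM = 27.476 − 0.4214M = -10.45000.
η = (dQ/dM)·(M/Q) = -10.45000 × (90/982.1700) = -0.96.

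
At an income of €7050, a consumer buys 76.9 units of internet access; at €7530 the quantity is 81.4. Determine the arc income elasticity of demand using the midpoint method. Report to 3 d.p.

ΔQ = 81.4 − 76.9 = 4.5; midpoint Q̄ = (76.9 + 81.4)/2 = 79.15.
ΔI = 7530 − 7050 = 480; midpoint Ī = (7050 + 7530)/2 = 7290.
η = (ΔQ/Q̄) ÷ (ΔI/Ī) = (4.5/79.15) ÷ (480/7290) = 0.863.

0.863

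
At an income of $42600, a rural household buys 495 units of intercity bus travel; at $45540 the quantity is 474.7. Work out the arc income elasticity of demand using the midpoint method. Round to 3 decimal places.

ΔQ = 474.7 − 495 = -20.3; midpoint Q̄ = (495 + 474.7)/2 = 484.85.
ΔI = 45540 − 42600 = 2940; midpoint Ī = (42600 + 45540)/2 = 44070.
η = (ΔQ/Q̄) ÷ (ΔI/Ī) = (-20.3/484.85) ÷ (2940/44070) = -0.628.

-0.628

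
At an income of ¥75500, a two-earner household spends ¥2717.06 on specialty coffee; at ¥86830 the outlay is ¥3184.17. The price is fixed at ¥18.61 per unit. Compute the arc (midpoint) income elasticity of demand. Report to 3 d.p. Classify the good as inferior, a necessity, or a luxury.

1.134 (luxury)

With a constant price, Q₁ = 2717.06/18.61 = 146.000 and Q₂ = 3184.17/18.61 = 171.100 (equivalently, work directly with expenditure since P cancels).
Midpoint %ΔQ = (3184.17 − 2717.06)/2950.62 = 0.15831; midpoint %ΔI = (86830 − 75500)/81165 = 0.13959.
η = 0.15831 / 0.13959 = 1.134.
η > 1 ⇒ luxury.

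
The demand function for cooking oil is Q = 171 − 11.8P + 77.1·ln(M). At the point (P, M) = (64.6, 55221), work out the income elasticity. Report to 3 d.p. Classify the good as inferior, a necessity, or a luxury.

At P = 64.6, M = 55221: Q = 250.583.
Holding P constant, ∂Q/∂M = 77.1/M = 0.00139621.
η_M = (∂Q/∂M)·(M/Q) = 0.00139621 × (55221/250.583) = 0.308.
Since 0 < η < 1, this is a necessity.

0.308 (necessity)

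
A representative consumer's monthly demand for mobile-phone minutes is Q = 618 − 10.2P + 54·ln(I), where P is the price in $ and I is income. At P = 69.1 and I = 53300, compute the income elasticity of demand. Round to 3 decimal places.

0.108

At P = 69.1, I = 53300: Q = 500.899.
Holding P constant, ∂Q/∂I = 54/I = 0.00101313.
η_I = (∂Q/∂I)·(I/Q) = 0.00101313 × (53300/500.899) = 0.108.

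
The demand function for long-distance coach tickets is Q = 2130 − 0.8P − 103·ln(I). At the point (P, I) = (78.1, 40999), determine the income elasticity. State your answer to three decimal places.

At P = 78.1, I = 40999: Q = 973.526.
Holding P constant, ∂Q/∂I = -103/I = -0.00251226.
η_I = (∂Q/∂I)·(I/Q) = -0.00251226 × (40999/973.526) = -0.106.

-0.106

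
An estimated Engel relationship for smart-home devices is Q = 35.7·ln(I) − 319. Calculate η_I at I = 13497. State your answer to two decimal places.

At I = 13497: Q = 20.515.
dQ/dI = 35.7/I = 0.00264503 at this income.
η = (dQ/dI)·(I/Q) = 0.00264503 × (13497/20.515) = 1.74.

1.74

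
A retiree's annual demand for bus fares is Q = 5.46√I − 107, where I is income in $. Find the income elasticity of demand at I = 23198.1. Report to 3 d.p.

At I = 23198.1: Q = 724.608.
dQ/dI = 5.46/(2√I) = 0.0179241 at this income.
η = (dQ/dI)·(I/Q) = 0.0179241 × (23198.1/724.608) = 0.574.

0.574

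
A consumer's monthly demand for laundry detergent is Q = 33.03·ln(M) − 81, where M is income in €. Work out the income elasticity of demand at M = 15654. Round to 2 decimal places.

At M = 15654: Q = 238.020.
dQ/dM = 33.03/M = 0.00211 at this income.
η = (dQ/dM)·(M/Q) = 0.00211 × (15654/238.020) = 0.14.

0.14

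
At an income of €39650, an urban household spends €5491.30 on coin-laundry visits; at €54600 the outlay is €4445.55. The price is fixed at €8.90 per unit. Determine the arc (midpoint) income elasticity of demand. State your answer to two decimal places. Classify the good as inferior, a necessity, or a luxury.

-0.66 (inferior good)

With a constant price, Q₁ = 5491.30/8.90 = 617.000 and Q₂ = 4445.55/8.90 = 499.500 (equivalently, work directly with expenditure since P cancels).
Midpoint %ΔQ = (4445.55 − 5491.30)/4968.43 = -0.21048; midpoint %ΔI = (54600 − 39650)/47125 = 0.31724.
η = -0.21048 / 0.31724 = -0.66.
η < 0 ⇒ inferior good.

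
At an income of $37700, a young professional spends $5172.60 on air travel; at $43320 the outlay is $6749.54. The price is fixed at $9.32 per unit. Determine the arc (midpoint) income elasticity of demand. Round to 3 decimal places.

1.907

With a constant price, Q₁ = 5172.60/9.32 = 555.000 and Q₂ = 6749.54/9.32 = 724.200 (equivalently, work directly with expenditure since P cancels).
Midpoint %ΔQ = (6749.54 − 5172.60)/5961.07 = 0.26454; midpoint %ΔI = (43320 − 37700)/40510 = 0.13873.
η = 0.26454 / 0.13873 = 1.907.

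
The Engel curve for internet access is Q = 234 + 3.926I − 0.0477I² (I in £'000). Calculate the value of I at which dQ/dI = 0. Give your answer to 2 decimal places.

41.15

dQ/dI = 3.926 − 0.0954I.
The good is inferior where dQ/dI < 0. Setting dQ/dI = 0 gives I = 3.926 / 0.0954 = 41.15.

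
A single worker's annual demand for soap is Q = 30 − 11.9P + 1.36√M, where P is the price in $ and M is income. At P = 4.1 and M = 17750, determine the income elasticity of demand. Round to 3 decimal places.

0.558

At P = 4.1, M = 17750: Q = 162.402.
Holding P constant, ∂Q/∂M = 1.36/(2√M) = 0.00510399.
η_M = (∂Q/∂M)·(M/Q) = 0.00510399 × (17750/162.402) = 0.558.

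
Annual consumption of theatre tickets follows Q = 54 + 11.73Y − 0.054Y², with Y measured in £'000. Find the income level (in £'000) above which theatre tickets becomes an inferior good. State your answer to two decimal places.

dQ/dY = 11.73 − 0.108Y.
The good is inferior where dQ/dY < 0. Setting dQ/dY = 0 gives Y = 11.73 / 0.108 = 108.61.

108.61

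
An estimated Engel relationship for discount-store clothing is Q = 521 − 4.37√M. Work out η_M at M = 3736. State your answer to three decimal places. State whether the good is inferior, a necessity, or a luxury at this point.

At M = 3736: Q = 253.893.
dQ/dM = -4.37/(2√M) = -0.0357477 at this income.
η = (dQ/dM)·(M/Q) = -0.0357477 × (3736/253.893) = -0.526.
Since η < 0, the good is an inferior good.

-0.526 (inferior good)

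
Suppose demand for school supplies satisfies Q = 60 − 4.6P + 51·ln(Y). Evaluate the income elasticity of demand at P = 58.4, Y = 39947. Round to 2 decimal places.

At P = 58.4, Y = 39947: Q = 331.721.
Holding P constant, ∂Q/∂Y = 51/Y = 0.00127669.
η_Y = (∂Q/∂Y)·(Y/Q) = 0.00127669 × (39947/331.721) = 0.15.

0.15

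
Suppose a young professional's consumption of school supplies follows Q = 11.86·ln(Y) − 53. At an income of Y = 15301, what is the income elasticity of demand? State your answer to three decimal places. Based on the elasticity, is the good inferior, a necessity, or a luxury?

0.194 (necessity)

At Y = 15301: Q = 61.279.
dQ/dY = 11.86/Y = 0.000775113 at this income.
η = (dQ/dY)·(Y/Q) = 0.000775113 × (15301/61.279) = 0.194.
Since 0 < η < 1, the good is a necessity.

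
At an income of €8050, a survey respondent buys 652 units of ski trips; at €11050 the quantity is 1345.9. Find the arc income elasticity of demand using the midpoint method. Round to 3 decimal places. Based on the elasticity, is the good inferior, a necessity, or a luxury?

2.211 (luxury)

ΔQ = 1345.9 − 652 = 693.9; midpoint Q̄ = (652 + 1345.9)/2 = 998.95.
ΔI = 11050 − 8050 = 3000; midpoint Ī = (8050 + 11050)/2 = 9550.
η = (ΔQ/Q̄) ÷ (ΔI/Ī) = (693.9/998.95) ÷ (3000/9550) = 2.211.
η > 1 ⇒ luxury.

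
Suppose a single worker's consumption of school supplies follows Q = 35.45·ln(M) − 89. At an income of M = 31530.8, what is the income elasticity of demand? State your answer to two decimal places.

At M = 31530.8: Q = 278.217.
dQ/dM = 35.45/M = 0.0011243 at this income.
η = (dQ/dM)·(M/Q) = 0.0011243 × (31530.8/278.217) = 0.13.

0.13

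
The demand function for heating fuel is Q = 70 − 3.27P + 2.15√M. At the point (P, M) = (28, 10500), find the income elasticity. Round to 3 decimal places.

0.554

At P = 28, M = 10500: Q = 198.749.
Holding P constant, ∂Q/∂M = 2.15/(2√M) = 0.0104909.
η_M = (∂Q/∂M)·(M/Q) = 0.0104909 × (10500/198.749) = 0.554.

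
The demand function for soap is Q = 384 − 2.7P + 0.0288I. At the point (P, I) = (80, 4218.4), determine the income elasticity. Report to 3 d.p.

At P = 80, I = 4218.4: Q = 289.490.
Holding P constant, ∂Q/∂I = 0.0288.
η_I = (∂Q/∂I)·(I/Q) = 0.0288 × (4218.4/289.490) = 0.420.

0.420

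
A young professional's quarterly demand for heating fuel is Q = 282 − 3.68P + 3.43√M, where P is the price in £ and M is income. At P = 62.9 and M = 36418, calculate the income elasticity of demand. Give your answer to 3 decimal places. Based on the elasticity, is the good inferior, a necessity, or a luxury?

At P = 62.9, M = 36418: Q = 705.092.
Holding P constant, ∂Q/∂M = 3.43/(2√M) = 0.00898682.
η_M = (∂Q/∂M)·(M/Q) = 0.00898682 × (36418/705.092) = 0.464.
Since 0 < η < 1, this is a necessity.

0.464 (necessity)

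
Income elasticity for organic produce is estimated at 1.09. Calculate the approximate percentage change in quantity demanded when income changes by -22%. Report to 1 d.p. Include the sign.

-24.0%

%ΔQ ≈ η × %ΔI = 1.09 × (-22%) = -24.0%.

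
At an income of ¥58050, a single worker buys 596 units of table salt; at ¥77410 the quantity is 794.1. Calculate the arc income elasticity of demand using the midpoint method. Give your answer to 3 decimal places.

ΔQ = 794.1 − 596 = 198.1; midpoint Q̄ = (596 + 794.1)/2 = 695.05.
ΔI = 77410 − 58050 = 19360; midpoint Ī = (58050 + 77410)/2 = 67730.
η = (ΔQ/Q̄) ÷ (ΔI/Ī) = (198.1/695.05) ÷ (19360/67730) = 0.997.

0.997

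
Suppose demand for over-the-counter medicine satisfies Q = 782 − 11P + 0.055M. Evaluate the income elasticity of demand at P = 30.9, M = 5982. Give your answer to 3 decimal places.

0.427

At P = 30.9, M = 5982: Q = 771.110.
Holding P constant, ∂Q/∂M = 0.055.
η_M = (∂Q/∂M)·(M/Q) = 0.055 × (5982/771.110) = 0.427.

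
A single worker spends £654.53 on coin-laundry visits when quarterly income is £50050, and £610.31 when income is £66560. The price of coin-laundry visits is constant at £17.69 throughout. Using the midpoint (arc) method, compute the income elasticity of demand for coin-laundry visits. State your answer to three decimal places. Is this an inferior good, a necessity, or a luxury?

-0.247 (inferior good)

With a constant price, Q₁ = 654.53/17.69 = 37.000 and Q₂ = 610.31/17.69 = 34.500 (equivalently, work directly with expenditure since P cancels).
Midpoint %ΔQ = (610.31 − 654.53)/632.42 = -0.06992; midpoint %ΔI = (66560 − 50050)/58305 = 0.28317.
η = -0.06992 / 0.28317 = -0.247.
η < 0 ⇒ inferior good.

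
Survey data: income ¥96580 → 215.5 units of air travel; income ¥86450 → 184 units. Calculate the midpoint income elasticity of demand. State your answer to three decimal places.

1.425

ΔQ = 184 − 215.5 = -31.5; midpoint Q̄ = (215.5 + 184)/2 = 199.75.
ΔI = 86450 − 96580 = -10130; midpoint Ī = (96580 + 86450)/2 = 91515.
η = (ΔQ/Q̄) ÷ (ΔI/Ī) = (-31.5/199.75) ÷ (-10130/91515) = 1.425.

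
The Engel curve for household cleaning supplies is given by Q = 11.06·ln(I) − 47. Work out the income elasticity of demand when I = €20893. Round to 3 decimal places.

At I = 20893: Q = 63.016.
dQ/dI = 11.06/I = 0.000529364 at this income.
η = (dQ/dI)·(I/Q) = 0.000529364 × (20893/63.016) = 0.176.

0.176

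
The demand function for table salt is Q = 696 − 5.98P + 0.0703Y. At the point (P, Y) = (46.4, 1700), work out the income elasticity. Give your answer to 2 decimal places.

0.22

At P = 46.4, Y = 1700: Q = 538.038.
Holding P constant, ∂Q/∂Y = 0.0703.
η_Y = (∂Q/∂Y)·(Y/Q) = 0.0703 × (1700/538.038) = 0.22.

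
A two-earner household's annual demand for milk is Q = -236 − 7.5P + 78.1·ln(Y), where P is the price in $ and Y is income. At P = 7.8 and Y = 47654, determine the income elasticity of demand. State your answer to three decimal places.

At P = 7.8, Y = 47654: Q = 546.771.
Holding P constant, ∂Q/∂Y = 78.1/Y = 0.0016389.
η_Y = (∂Q/∂Y)·(Y/Q) = 0.0016389 × (47654/546.771) = 0.143.

0.143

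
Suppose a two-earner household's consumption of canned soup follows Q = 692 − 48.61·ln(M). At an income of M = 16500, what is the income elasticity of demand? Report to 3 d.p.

-0.221

At M = 16500: Q = 219.943.
dQ/dM = -48.61/M = -0.00294606 at this income.
η = (dQ/dM)·(M/Q) = -0.00294606 × (16500/219.943) = -0.221.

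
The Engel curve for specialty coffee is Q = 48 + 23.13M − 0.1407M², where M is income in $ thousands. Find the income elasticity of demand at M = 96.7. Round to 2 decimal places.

At M = 96.7: Q = 969.0008.
dQ/dM = 23.13 − 0.2814M = -4.08138.
η = (dQ/dM)·(M/Q) = -4.08138 × (96.7/969.0008) = -0.41.

-0.41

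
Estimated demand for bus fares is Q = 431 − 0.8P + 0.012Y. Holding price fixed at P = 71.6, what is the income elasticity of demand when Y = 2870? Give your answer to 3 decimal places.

At P = 71.6, Y = 2870: Q = 408.160.
Holding P constant, ∂Q/∂Y = 0.012.
η_Y = (∂Q/∂Y)·(Y/Q) = 0.012 × (2870/408.160) = 0.084.

0.084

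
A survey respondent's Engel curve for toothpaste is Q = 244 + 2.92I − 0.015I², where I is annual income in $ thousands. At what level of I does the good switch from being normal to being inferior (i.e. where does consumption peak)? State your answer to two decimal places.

dQ/dI = 2.92 − 0.03I.
The good is inferior where dQ/dI < 0. Setting dQ/dI = 0 gives I = 2.92 / 0.03 = 97.33.

97.33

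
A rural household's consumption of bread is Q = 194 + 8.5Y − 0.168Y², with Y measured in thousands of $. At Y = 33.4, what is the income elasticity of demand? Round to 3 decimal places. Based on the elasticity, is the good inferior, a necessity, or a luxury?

At Y = 33.4: Q = 290.4859.
dQ/dY = 8.5 − 0.336Y = -2.72240.
η = (dQ/dY)·(Y/Q) = -2.72240 × (33.4/290.4859) = -0.313.
η < 0 ⇒ inferior good.

-0.313 (inferior good)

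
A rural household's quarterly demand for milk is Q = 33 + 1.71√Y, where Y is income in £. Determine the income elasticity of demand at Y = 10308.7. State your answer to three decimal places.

At Y = 10308.7: Q = 206.619.
dQ/dY = 1.71/(2√Y) = 0.00842101 at this income.
η = (dQ/dY)·(Y/Q) = 0.00842101 × (10308.7/206.619) = 0.420.

0.420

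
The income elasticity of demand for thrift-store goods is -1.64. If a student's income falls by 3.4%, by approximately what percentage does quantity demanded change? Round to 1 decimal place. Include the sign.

%ΔQ ≈ η × %ΔI = -1.64 × (-3.4%) = 5.6%.

5.6%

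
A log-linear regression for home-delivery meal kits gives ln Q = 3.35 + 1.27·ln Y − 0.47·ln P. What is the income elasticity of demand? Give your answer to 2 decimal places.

1.27

In a log-linear demand, the coefficient on ln Y is the income elasticity.
So η = 1.27.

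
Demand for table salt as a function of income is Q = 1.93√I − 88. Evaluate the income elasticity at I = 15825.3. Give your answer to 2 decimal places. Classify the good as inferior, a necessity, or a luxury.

At I = 15825.3: Q = 154.791.
dQ/dI = 1.93/(2√I) = 0.00767099 at this income.
η = (dQ/dI)·(I/Q) = 0.00767099 × (15825.3/154.791) = 0.78.
Since 0 < η < 1, the good is a necessity.

0.78 (necessity)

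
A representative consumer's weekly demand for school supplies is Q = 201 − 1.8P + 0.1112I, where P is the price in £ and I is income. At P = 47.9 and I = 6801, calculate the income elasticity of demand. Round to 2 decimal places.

0.87

At P = 47.9, I = 6801: Q = 871.051.
Holding P constant, ∂Q/∂I = 0.1112.
η_I = (∂Q/∂I)·(I/Q) = 0.1112 × (6801/871.051) = 0.87.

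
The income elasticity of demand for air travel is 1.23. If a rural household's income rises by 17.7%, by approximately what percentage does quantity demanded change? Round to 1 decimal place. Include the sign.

%ΔQ ≈ η × %ΔI = 1.23 × 17.7% = 21.8%.

21.8%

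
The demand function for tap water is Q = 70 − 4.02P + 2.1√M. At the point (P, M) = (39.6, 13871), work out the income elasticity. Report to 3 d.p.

0.782

At P = 39.6, M = 13871: Q = 158.136.
Holding P constant, ∂Q/∂M = 2.1/(2√M) = 0.00891529.
η_M = (∂Q/∂M)·(M/Q) = 0.00891529 × (13871/158.136) = 0.782.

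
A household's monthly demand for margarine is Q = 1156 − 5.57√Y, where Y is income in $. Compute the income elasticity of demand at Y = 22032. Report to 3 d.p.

At Y = 22032: Q = 329.235.
dQ/dY = -5.57/(2√Y) = -0.0187628 at this income.
η = (dQ/dY)·(Y/Q) = -0.0187628 × (22032/329.235) = -1.256.

-1.256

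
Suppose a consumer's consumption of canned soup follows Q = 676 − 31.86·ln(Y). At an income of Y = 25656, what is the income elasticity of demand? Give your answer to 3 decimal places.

At Y = 25656: Q = 352.540.
dQ/dY = -31.86/Y = -0.00124181 at this income.
η = (dQ/dY)·(Y/Q) = -0.00124181 × (25656/352.540) = -0.090.

-0.090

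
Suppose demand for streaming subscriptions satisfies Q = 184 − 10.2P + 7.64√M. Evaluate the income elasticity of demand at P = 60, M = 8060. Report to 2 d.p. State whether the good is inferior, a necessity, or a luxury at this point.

At P = 60, M = 8060: Q = 257.900.
Holding P constant, ∂Q/∂M = 7.64/(2√M) = 0.0425496.
η_M = (∂Q/∂M)·(M/Q) = 0.0425496 × (8060/257.900) = 1.33.
Since η > 1, this is a luxury.

1.33 (luxury)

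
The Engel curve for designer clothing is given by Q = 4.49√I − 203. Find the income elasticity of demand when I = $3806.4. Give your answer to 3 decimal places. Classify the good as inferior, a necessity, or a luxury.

1.871 (luxury)

At I = 3806.4: Q = 74.015.
dQ/dI = 4.49/(2√I) = 0.0363881 at this income.
η = (dQ/dI)·(I/Q) = 0.0363881 × (3806.4/74.015) = 1.871.
Since η > 1, the good is a luxury.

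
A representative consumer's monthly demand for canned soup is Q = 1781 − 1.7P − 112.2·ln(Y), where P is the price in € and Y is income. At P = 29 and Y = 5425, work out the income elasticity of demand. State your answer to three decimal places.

-0.146

At P = 29, Y = 5425: Q = 766.918.
Holding P constant, ∂Q/∂Y = -112.2/Y = -0.020682.
η_Y = (∂Q/∂Y)·(Y/Q) = -0.020682 × (5425/766.918) = -0.146.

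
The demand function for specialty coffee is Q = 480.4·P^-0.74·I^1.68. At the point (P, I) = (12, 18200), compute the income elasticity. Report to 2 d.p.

1.68

For a multiplicative demand Q = A·P^α·I^β, the income elasticity is β everywhere.
Here β = 1.68, so η = 1.68.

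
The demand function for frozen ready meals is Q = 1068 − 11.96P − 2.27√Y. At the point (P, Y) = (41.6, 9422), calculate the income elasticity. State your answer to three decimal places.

-0.315

At P = 41.6, Y = 9422: Q = 350.122.
Holding P constant, ∂Q/∂Y = -2.27/(2√Y) = -0.011693.
η_Y = (∂Q/∂Y)·(Y/Q) = -0.011693 × (9422/350.122) = -0.315.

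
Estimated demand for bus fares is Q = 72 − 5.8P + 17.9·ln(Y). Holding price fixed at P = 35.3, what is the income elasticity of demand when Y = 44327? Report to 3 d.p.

At P = 35.3, Y = 44327: Q = 58.778.
Holding P constant, ∂Q/∂Y = 17.9/Y = 0.000403817.
η_Y = (∂Q/∂Y)·(Y/Q) = 0.000403817 × (44327/58.778) = 0.305.

0.305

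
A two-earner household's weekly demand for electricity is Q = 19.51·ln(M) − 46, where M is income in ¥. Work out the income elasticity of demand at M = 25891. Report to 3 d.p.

At M = 25891: Q = 152.254.
dQ/dM = 19.51/M = 0.000753544 at this income.
η = (dQ/dM)·(M/Q) = 0.000753544 × (25891/152.254) = 0.128.

0.128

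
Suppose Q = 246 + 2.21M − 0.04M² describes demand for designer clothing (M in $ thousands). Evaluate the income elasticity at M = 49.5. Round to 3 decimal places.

At M = 49.5: Q = 257.3850.
dQ/dM = 2.21 − 0.08M = -1.75000.
η = (dQ/dM)·(M/Q) = -1.75000 × (49.5/257.3850) = -0.337.

-0.337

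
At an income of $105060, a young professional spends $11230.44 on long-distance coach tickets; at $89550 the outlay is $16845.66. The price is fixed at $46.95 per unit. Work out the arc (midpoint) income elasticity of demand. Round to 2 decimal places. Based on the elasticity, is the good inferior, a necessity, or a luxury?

With a constant price, Q₁ = 11230.44/46.95 = 239.200 and Q₂ = 16845.66/46.95 = 358.800 (equivalently, work directly with expenditure since P cancels).
Midpoint %ΔQ = (16845.66 − 11230.44)/14038.05 = 0.40000; midpoint %ΔI = (89550 − 105060)/97305 = -0.15940.
η = 0.40000 / -0.15940 = -2.51.
η < 0 ⇒ inferior good.

-2.51 (inferior good)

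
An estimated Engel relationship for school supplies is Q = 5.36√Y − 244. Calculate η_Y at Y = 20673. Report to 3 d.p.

At Y = 20673: Q = 526.667.
dQ/dY = 5.36/(2√Y) = 0.0186394 at this income.
η = (dQ/dY)·(Y/Q) = 0.0186394 × (20673/526.667) = 0.732.

0.732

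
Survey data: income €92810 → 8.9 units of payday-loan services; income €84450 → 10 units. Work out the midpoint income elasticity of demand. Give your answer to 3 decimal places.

ΔQ = 10 − 8.9 = 1.1; midpoint Q̄ = (8.9 + 10)/2 = 9.45.
ΔI = 84450 − 92810 = -8360; midpoint Ī = (92810 + 84450)/2 = 88630.
η = (ΔQ/Q̄) ÷ (ΔI/Ī) = (1.1/9.45) ÷ (-8360/88630) = -1.234.

-1.234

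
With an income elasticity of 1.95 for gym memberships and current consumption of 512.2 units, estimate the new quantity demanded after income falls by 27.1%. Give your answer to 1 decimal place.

%ΔQ ≈ η × %ΔI = 1.95 × (-27.1%) = -52.845%.
New Q ≈ 512.2 × (1 − 0.52845) = 241.5.

241.5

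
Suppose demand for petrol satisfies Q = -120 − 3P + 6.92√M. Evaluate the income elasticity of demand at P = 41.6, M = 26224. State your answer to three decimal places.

At P = 41.6, M = 26224: Q = 875.813.
Holding P constant, ∂Q/∂M = 6.92/(2√M) = 0.0213662.
η_M = (∂Q/∂M)·(M/Q) = 0.0213662 × (26224/875.813) = 0.640.

0.640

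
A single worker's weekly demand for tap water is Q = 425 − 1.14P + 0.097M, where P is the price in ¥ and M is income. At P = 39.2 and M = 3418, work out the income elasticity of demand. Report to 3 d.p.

0.466

At P = 39.2, M = 3418: Q = 711.858.
Holding P constant, ∂Q/∂M = 0.097.
η_M = (∂Q/∂M)·(M/Q) = 0.097 × (3418/711.858) = 0.466.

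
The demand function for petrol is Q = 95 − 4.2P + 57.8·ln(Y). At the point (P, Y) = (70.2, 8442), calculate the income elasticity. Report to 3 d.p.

0.179

At P = 70.2, Y = 8442: Q = 322.728.
Holding P constant, ∂Q/∂Y = 57.8/Y = 0.00684672.
η_Y = (∂Q/∂Y)·(Y/Q) = 0.00684672 × (8442/322.728) = 0.179.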